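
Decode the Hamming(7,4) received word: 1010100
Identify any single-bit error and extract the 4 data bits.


Syndrome = 7: error at position 7

Data: 1101 (corrected bit 7)


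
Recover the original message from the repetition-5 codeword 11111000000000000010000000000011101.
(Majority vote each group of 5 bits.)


Groups: 11111, 00000, 00000, 00010, 00000, 00000, 11101
Majority votes: 1000001

1000001


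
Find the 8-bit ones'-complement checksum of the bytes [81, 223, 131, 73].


Sum = 508 mod 256 = 252
Complement = 3

3


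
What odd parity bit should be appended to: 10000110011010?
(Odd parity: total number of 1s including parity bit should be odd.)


Number of 1s in data: 6
Parity bit: 1

1


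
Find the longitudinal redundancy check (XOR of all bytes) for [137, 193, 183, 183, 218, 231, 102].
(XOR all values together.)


XOR chain: 137 ^ 193 ^ 183 ^ 183 ^ 218 ^ 231 ^ 102 = 19

19


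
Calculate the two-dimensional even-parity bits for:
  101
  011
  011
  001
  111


Row parities: 00011
Column parities: 011

Row P: 00011, Col P: 011, Corner: 0


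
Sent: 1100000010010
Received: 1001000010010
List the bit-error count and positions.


XOR: 0101000000000

2 error(s) at position(s): 1, 3


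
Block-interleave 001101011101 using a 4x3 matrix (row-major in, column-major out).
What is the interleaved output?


Matrix:
  001
  101
  011
  101
Read columns: 010100101111

010100101111


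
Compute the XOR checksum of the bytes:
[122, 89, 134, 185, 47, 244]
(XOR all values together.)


XOR chain: 122 ^ 89 ^ 134 ^ 185 ^ 47 ^ 244 = 199

199


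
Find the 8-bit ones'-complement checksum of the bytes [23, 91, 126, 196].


Sum = 436 mod 256 = 180
Complement = 75

75


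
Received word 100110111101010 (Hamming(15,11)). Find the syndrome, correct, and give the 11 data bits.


Syndrome = 14: error at position 14

Data: 01011101000 (corrected bit 14)


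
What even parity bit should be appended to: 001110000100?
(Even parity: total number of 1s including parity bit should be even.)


Number of 1s in data: 4
Parity bit: 0

0


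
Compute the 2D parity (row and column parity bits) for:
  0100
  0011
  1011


Row parities: 101
Column parities: 1100

Row P: 101, Col P: 1100, Corner: 0


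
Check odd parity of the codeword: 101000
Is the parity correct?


Number of 1s: 2

No, parity error (2 ones)


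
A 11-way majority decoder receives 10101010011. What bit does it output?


Ones: 6 out of 11
Threshold: 6

1 (6/11 voted 1)


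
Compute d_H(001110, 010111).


XOR: 011001
Count of 1s: 3

3


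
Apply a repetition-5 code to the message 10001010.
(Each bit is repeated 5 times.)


Each bit -> 5 copies

1111100000000000000011111000001111100000


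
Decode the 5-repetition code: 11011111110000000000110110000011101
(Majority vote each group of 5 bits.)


Groups: 11011, 11111, 00000, 00000, 11011, 00000, 11101
Majority votes: 1100101

1100101


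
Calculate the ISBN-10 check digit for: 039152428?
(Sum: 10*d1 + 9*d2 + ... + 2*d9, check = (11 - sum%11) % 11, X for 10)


Weighted sum: 184
184 mod 11 = 8

Check digit: 3


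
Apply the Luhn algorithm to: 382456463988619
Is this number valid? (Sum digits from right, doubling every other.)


Luhn sum = 79
79 mod 10 = 9

Invalid (Luhn sum mod 10 = 9)


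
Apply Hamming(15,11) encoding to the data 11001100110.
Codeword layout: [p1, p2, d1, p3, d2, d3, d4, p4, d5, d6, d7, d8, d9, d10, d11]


Parity bits: p1=0, p2=1, p3=1, p4=0

011110001100110


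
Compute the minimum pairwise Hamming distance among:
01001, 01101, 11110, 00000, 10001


Comparing all pairs, minimum distance: 1
Can detect 0 errors, correct 0 errors

1


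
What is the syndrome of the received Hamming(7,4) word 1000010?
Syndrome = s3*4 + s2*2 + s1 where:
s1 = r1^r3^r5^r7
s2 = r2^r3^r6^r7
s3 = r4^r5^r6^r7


s1=1, s2=1, s3=1

Syndrome = 7 (error at position 7)


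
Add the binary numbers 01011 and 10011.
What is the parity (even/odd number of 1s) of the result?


01011 = 11
10011 = 19
Sum = 30 = 11110
1s count = 4

even parity (4 ones in 11110)


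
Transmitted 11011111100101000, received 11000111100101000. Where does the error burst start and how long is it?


XOR: 00011000000000000

Burst at position 3, length 2


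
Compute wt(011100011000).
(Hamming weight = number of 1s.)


Counting 1s in 011100011000

5


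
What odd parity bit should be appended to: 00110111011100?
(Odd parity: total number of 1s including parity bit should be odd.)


Number of 1s in data: 8
Parity bit: 1

1


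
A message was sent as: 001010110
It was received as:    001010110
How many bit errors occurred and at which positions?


XOR: 000000000

0 errors (received matches sent)


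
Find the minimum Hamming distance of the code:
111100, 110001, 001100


Comparing all pairs, minimum distance: 2
Can detect 1 errors, correct 0 errors

2


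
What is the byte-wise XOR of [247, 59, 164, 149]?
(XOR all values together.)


XOR chain: 247 ^ 59 ^ 164 ^ 149 = 253

253


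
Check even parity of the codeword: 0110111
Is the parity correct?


Number of 1s: 5

No, parity error (5 ones)


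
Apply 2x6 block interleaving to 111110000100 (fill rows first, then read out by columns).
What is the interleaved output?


Matrix:
  111110
  000100
Read columns: 101010111000

101010111000


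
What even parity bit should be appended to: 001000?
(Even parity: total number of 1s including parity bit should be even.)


Number of 1s in data: 1
Parity bit: 1

1


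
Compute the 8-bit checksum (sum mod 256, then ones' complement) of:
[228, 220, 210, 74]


Sum = 732 mod 256 = 220
Complement = 35

35


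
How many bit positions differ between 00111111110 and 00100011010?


XOR: 00011100100
Count of 1s: 4

4


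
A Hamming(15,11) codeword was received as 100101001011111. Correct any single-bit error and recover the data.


Syndrome = 1: error at position 1

Data: 00101011111 (corrected bit 1)


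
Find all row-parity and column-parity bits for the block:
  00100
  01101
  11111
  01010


Row parities: 1110
Column parities: 11100

Row P: 1110, Col P: 11100, Corner: 1


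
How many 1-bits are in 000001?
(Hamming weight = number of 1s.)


Counting 1s in 000001

1


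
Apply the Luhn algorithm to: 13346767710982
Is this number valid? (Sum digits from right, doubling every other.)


Luhn sum = 59
59 mod 10 = 9

Invalid (Luhn sum mod 10 = 9)


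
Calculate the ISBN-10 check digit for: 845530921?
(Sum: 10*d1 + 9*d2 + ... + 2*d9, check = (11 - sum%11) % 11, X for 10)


Weighted sum: 253
253 mod 11 = 0

Check digit: 0


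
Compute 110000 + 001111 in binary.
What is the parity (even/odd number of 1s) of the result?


110000 = 48
001111 = 15
Sum = 63 = 111111
1s count = 6

even parity (6 ones in 111111)


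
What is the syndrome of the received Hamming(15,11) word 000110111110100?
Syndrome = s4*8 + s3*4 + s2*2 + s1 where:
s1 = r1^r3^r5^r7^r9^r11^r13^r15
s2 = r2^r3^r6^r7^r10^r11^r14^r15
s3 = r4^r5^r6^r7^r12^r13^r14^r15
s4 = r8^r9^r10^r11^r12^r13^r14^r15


s1=1, s2=1, s3=0, s4=1

Syndrome = 11 (error at position 11)


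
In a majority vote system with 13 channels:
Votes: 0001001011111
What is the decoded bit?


Ones: 7 out of 13
Threshold: 7

1 (7/13 voted 1)


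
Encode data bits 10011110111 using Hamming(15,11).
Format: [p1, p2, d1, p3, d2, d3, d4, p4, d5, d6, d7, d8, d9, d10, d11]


Parity bits: p1=0, p2=0, p3=0, p4=0

001000101110111


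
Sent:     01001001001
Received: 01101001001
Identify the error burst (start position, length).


XOR: 00100000000

Burst at position 2, length 1


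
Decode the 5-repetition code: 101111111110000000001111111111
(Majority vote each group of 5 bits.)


Groups: 10111, 11111, 10000, 00000, 11111, 11111
Majority votes: 110011

110011


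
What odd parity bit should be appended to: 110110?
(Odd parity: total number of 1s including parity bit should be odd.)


Number of 1s in data: 4
Parity bit: 1

1


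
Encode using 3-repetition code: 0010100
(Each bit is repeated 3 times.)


Each bit -> 3 copies

000000111000111000000


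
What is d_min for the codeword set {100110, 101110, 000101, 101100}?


Comparing all pairs, minimum distance: 1
Can detect 0 errors, correct 0 errors

1


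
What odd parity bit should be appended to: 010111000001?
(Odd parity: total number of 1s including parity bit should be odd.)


Number of 1s in data: 5
Parity bit: 0

0


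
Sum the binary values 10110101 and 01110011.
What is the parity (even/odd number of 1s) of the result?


10110101 = 181
01110011 = 115
Sum = 296 = 100101000
1s count = 3

odd parity (3 ones in 100101000)


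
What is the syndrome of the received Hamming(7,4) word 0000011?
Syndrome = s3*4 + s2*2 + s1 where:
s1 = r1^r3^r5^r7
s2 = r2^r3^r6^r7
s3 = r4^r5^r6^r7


s1=1, s2=0, s3=0

Syndrome = 1 (error at position 1)


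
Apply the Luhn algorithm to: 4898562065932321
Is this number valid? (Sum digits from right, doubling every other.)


Luhn sum = 76
76 mod 10 = 6

Invalid (Luhn sum mod 10 = 6)


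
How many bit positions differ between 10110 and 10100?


XOR: 00010
Count of 1s: 1

1


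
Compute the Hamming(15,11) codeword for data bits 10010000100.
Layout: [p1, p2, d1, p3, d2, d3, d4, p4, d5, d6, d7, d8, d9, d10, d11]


Parity bits: p1=1, p2=0, p3=0, p4=1

101000110000100


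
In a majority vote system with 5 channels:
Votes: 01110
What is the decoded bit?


Ones: 3 out of 5
Threshold: 3

1 (3/5 voted 1)


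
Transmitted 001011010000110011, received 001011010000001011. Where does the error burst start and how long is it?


XOR: 000000000000111000

Burst at position 12, length 3


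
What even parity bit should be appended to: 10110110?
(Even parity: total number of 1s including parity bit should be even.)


Number of 1s in data: 5
Parity bit: 1

1


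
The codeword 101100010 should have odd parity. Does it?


Number of 1s: 4

No, parity error (4 ones)


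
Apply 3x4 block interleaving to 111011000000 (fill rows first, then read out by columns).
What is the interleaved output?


Matrix:
  1110
  1100
  0000
Read columns: 110110100000

110110100000


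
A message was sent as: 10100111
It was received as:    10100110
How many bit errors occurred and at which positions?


XOR: 00000001

1 error(s) at position(s): 7


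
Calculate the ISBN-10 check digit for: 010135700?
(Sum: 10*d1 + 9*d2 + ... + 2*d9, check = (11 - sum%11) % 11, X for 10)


Weighted sum: 87
87 mod 11 = 10

Check digit: 1


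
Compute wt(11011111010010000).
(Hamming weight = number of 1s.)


Counting 1s in 11011111010010000

9


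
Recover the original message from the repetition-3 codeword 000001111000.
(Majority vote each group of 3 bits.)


Groups: 000, 001, 111, 000
Majority votes: 0010

0010


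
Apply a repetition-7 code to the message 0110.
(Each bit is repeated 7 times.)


Each bit -> 7 copies

0000000111111111111110000000


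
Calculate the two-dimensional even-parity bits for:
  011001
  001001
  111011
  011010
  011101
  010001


Row parities: 101100
Column parities: 111101

Row P: 101100, Col P: 111101, Corner: 1


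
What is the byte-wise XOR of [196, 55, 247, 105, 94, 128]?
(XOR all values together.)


XOR chain: 196 ^ 55 ^ 247 ^ 105 ^ 94 ^ 128 = 179

179


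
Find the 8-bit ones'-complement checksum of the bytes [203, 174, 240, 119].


Sum = 736 mod 256 = 224
Complement = 31

31


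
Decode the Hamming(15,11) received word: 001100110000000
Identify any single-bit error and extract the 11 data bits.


Syndrome = 8: error at position 8

Data: 10010000000 (corrected bit 8)


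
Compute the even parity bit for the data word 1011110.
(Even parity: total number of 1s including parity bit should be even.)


Number of 1s in data: 5
Parity bit: 1

1


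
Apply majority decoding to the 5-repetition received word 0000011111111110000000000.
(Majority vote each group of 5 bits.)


Groups: 00000, 11111, 11111, 00000, 00000
Majority votes: 01100

01100


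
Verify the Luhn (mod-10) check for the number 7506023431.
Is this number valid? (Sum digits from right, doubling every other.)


Luhn sum = 35
35 mod 10 = 5

Invalid (Luhn sum mod 10 = 5)


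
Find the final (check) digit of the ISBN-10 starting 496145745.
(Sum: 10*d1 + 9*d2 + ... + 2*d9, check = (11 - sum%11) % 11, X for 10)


Weighted sum: 275
275 mod 11 = 0

Check digit: 0


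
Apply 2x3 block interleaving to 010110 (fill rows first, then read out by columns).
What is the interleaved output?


Matrix:
  010
  110
Read columns: 011100

011100


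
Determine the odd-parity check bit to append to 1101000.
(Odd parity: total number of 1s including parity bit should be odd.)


Number of 1s in data: 3
Parity bit: 0

0


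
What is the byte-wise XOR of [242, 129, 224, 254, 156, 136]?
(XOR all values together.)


XOR chain: 242 ^ 129 ^ 224 ^ 254 ^ 156 ^ 136 = 121

121


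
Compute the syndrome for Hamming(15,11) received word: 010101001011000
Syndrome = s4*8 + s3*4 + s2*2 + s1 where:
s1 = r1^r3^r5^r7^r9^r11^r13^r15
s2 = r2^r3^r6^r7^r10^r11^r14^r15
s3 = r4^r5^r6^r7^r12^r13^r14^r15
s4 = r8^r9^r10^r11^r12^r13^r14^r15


s1=0, s2=1, s3=1, s4=1

Syndrome = 14 (error at position 14)


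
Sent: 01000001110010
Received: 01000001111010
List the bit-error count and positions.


XOR: 00000000001000

1 error(s) at position(s): 10


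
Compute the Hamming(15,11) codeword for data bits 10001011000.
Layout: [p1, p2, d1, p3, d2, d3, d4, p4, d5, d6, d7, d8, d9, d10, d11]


Parity bits: p1=1, p2=0, p3=1, p4=1

101100011011000


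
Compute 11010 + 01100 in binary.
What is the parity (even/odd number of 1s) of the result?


11010 = 26
01100 = 12
Sum = 38 = 100110
1s count = 3

odd parity (3 ones in 100110)


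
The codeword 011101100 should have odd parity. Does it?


Number of 1s: 5

Yes, parity is correct (5 ones)


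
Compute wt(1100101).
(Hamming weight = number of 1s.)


Counting 1s in 1100101

4


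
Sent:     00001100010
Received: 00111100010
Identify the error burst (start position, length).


XOR: 00110000000

Burst at position 2, length 2


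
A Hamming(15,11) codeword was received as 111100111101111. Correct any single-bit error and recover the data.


Syndrome = 8: error at position 8

Data: 10011101111 (corrected bit 8)


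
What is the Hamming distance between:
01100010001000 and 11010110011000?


XOR: 10110100010000
Count of 1s: 5

5


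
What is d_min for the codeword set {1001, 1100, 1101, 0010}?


Comparing all pairs, minimum distance: 1
Can detect 0 errors, correct 0 errors

1


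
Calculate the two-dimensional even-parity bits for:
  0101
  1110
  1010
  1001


Row parities: 0100
Column parities: 1000

Row P: 0100, Col P: 1000, Corner: 1


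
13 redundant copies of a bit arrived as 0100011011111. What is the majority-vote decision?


Ones: 8 out of 13
Threshold: 7

1 (8/13 voted 1)


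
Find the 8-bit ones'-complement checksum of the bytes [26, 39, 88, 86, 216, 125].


Sum = 580 mod 256 = 68
Complement = 187

187


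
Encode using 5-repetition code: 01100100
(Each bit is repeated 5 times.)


Each bit -> 5 copies

0000011111111110000000000111110000000000


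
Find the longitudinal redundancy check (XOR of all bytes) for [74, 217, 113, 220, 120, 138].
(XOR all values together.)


XOR chain: 74 ^ 217 ^ 113 ^ 220 ^ 120 ^ 138 = 204

204


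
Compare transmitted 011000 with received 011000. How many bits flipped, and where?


XOR: 000000

0 errors (received matches sent)


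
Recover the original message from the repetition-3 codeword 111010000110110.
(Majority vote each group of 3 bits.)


Groups: 111, 010, 000, 110, 110
Majority votes: 10011

10011


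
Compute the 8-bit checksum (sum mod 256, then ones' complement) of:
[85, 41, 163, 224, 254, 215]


Sum = 982 mod 256 = 214
Complement = 41

41


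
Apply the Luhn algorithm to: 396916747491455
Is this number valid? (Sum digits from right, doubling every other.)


Luhn sum = 82
82 mod 10 = 2

Invalid (Luhn sum mod 10 = 2)


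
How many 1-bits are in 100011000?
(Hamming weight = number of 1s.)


Counting 1s in 100011000

3


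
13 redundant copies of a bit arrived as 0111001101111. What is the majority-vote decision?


Ones: 9 out of 13
Threshold: 7

1 (9/13 voted 1)


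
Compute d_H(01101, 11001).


XOR: 10100
Count of 1s: 2

2


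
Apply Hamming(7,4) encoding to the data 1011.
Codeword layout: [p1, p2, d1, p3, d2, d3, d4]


Parity bits: p1=0, p2=1, p3=0

0110011


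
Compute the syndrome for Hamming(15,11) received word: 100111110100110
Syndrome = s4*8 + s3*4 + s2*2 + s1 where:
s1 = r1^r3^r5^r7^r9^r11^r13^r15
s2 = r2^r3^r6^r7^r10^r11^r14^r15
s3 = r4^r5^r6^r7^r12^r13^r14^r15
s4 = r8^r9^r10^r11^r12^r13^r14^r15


s1=0, s2=0, s3=0, s4=0

Syndrome = 0 (no error)


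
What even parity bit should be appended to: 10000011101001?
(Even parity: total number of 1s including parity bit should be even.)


Number of 1s in data: 6
Parity bit: 0

0


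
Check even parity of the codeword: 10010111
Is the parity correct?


Number of 1s: 5

No, parity error (5 ones)


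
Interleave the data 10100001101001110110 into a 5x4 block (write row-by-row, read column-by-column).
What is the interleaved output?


Matrix:
  1010
  0001
  1010
  0111
  0110
Read columns: 10100000111011101010

10100000111011101010


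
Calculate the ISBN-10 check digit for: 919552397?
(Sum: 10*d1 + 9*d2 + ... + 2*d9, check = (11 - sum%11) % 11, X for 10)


Weighted sum: 299
299 mod 11 = 2

Check digit: 9


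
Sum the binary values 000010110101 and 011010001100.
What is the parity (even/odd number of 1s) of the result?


000010110101 = 181
011010001100 = 1676
Sum = 1857 = 11101000001
1s count = 5

odd parity (5 ones in 11101000001)


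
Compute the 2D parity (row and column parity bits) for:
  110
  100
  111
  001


Row parities: 0111
Column parities: 100

Row P: 0111, Col P: 100, Corner: 1


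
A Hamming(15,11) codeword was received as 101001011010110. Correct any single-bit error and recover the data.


Syndrome = 13: error at position 13

Data: 10101010010 (corrected bit 13)


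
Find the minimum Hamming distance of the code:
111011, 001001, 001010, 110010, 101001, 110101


Comparing all pairs, minimum distance: 1
Can detect 0 errors, correct 0 errors

1


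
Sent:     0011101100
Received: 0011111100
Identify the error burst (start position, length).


XOR: 0000010000

Burst at position 5, length 1


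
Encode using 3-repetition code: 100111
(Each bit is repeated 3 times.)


Each bit -> 3 copies

111000000111111111


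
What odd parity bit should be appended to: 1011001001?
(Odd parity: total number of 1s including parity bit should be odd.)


Number of 1s in data: 5
Parity bit: 0

0


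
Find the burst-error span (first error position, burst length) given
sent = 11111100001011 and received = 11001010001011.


XOR: 00110110000000

Burst at position 2, length 5


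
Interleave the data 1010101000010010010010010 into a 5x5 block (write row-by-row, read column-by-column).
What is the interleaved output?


Matrix:
  10101
  01000
  01001
  00100
  10010
Read columns: 1000101100100100000110100

1000101100100100000110100


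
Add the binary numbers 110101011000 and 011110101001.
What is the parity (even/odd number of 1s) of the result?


110101011000 = 3416
011110101001 = 1961
Sum = 5377 = 1010100000001
1s count = 4

even parity (4 ones in 1010100000001)


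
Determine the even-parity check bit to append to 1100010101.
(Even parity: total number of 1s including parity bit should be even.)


Number of 1s in data: 5
Parity bit: 1

1


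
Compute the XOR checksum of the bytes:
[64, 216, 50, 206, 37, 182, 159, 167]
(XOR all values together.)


XOR chain: 64 ^ 216 ^ 50 ^ 206 ^ 37 ^ 182 ^ 159 ^ 167 = 207

207


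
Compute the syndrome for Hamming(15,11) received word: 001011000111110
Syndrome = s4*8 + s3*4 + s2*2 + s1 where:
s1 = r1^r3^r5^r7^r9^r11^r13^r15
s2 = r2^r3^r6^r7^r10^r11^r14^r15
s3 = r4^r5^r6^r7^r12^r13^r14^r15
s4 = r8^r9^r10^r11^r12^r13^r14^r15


s1=0, s2=1, s3=1, s4=1

Syndrome = 14 (error at position 14)


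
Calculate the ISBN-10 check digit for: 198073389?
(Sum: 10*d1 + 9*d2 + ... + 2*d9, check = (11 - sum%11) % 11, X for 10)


Weighted sum: 266
266 mod 11 = 2

Check digit: 9


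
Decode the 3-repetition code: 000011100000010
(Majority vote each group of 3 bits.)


Groups: 000, 011, 100, 000, 010
Majority votes: 01000

01000


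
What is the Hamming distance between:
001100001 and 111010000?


XOR: 110110001
Count of 1s: 5

5


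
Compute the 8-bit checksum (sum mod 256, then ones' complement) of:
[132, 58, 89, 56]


Sum = 335 mod 256 = 79
Complement = 176

176


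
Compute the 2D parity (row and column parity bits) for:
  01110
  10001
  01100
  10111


Row parities: 1000
Column parities: 00100

Row P: 1000, Col P: 00100, Corner: 1


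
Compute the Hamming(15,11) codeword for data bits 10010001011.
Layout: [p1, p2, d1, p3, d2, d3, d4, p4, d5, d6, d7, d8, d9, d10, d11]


Parity bits: p1=1, p2=0, p3=0, p4=1

101000110001011


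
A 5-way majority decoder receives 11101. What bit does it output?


Ones: 4 out of 5
Threshold: 3

1 (4/5 voted 1)


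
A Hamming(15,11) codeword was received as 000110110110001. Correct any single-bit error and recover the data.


Syndrome = 0: no error detected

Data: 01010110001 (no errors)


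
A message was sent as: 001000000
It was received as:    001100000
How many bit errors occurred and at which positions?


XOR: 000100000

1 error(s) at position(s): 3


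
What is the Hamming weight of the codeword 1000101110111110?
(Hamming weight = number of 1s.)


Counting 1s in 1000101110111110

10


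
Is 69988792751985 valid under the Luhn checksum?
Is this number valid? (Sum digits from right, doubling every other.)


Luhn sum = 87
87 mod 10 = 7

Invalid (Luhn sum mod 10 = 7)


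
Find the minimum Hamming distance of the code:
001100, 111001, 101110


Comparing all pairs, minimum distance: 2
Can detect 1 errors, correct 0 errors

2


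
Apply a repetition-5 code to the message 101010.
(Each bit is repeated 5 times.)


Each bit -> 5 copies

111110000011111000001111100000


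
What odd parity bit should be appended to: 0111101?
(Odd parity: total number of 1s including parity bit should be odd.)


Number of 1s in data: 5
Parity bit: 0

0


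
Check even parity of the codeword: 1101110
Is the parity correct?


Number of 1s: 5

No, parity error (5 ones)


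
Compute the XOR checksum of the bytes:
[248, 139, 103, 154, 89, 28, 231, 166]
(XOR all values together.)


XOR chain: 248 ^ 139 ^ 103 ^ 154 ^ 89 ^ 28 ^ 231 ^ 166 = 138

138


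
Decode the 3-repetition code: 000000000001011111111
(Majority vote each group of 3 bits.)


Groups: 000, 000, 000, 001, 011, 111, 111
Majority votes: 0000111

0000111


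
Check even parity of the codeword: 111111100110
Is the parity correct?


Number of 1s: 9

No, parity error (9 ones)


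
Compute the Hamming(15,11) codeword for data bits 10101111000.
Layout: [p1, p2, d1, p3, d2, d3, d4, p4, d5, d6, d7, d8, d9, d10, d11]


Parity bits: p1=1, p2=0, p3=0, p4=0

101001001111000


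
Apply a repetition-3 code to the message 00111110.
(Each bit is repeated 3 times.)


Each bit -> 3 copies

000000111111111111111000


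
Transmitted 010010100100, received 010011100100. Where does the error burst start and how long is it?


XOR: 000001000000

Burst at position 5, length 1


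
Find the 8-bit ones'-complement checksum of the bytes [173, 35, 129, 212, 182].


Sum = 731 mod 256 = 219
Complement = 36

36


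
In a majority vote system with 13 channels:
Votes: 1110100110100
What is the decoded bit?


Ones: 7 out of 13
Threshold: 7

1 (7/13 voted 1)


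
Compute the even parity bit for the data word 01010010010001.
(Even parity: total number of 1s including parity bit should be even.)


Number of 1s in data: 5
Parity bit: 1

1


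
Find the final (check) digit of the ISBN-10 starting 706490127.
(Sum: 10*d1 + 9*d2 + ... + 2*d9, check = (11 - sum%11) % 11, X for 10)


Weighted sum: 224
224 mod 11 = 4

Check digit: 7


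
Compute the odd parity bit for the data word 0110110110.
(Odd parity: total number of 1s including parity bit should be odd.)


Number of 1s in data: 6
Parity bit: 1

1


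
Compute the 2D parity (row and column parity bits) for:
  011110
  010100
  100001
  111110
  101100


Row parities: 00011
Column parities: 111001

Row P: 00011, Col P: 111001, Corner: 0


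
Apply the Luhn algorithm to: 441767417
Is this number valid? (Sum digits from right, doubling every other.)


Luhn sum = 42
42 mod 10 = 2

Invalid (Luhn sum mod 10 = 2)


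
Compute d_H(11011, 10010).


XOR: 01001
Count of 1s: 2

2


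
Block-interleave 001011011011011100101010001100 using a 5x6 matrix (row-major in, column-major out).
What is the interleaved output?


Matrix:
  001011
  011011
  011100
  101010
  001100
Read columns: 000100110011111001011101011000

000100110011111001011101011000


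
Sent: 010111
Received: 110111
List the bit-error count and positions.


XOR: 100000

1 error(s) at position(s): 0


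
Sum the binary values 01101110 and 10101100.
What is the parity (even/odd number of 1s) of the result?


01101110 = 110
10101100 = 172
Sum = 282 = 100011010
1s count = 4

even parity (4 ones in 100011010)


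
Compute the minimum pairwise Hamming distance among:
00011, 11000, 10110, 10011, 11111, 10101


Comparing all pairs, minimum distance: 1
Can detect 0 errors, correct 0 errors

1


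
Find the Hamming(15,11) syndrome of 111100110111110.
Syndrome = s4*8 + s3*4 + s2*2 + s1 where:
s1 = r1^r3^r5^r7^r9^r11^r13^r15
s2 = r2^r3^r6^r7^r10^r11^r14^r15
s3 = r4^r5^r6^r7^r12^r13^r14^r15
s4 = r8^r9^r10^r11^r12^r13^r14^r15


s1=1, s2=0, s3=1, s4=0

Syndrome = 5 (error at position 5)


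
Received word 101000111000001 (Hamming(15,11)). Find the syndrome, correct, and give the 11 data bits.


Syndrome = 11: error at position 11

Data: 10011010001 (corrected bit 11)


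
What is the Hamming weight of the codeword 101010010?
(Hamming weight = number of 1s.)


Counting 1s in 101010010

4


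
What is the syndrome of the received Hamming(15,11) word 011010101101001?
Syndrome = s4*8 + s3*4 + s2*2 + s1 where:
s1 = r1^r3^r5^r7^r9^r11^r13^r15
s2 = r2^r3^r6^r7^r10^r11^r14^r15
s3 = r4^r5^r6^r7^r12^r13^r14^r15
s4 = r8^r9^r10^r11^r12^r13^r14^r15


s1=1, s2=1, s3=0, s4=0

Syndrome = 3 (error at position 3)


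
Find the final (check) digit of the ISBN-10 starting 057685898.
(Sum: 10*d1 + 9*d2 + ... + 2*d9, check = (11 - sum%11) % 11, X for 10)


Weighted sum: 291
291 mod 11 = 5

Check digit: 6


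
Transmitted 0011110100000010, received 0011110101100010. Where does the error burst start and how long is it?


XOR: 0000000001100000

Burst at position 9, length 2


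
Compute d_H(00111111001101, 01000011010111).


XOR: 01111100011010
Count of 1s: 8

8


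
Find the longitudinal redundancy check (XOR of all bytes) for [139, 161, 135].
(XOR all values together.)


XOR chain: 139 ^ 161 ^ 135 = 173

173


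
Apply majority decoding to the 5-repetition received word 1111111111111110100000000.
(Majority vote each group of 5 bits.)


Groups: 11111, 11111, 11111, 01000, 00000
Majority votes: 11100

11100


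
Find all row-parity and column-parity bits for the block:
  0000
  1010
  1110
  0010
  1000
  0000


Row parities: 001110
Column parities: 1110

Row P: 001110, Col P: 1110, Corner: 1


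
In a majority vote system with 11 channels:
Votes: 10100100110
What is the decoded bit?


Ones: 5 out of 11
Threshold: 6

0 (5/11 voted 1)


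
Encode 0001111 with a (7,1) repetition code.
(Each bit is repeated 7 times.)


Each bit -> 7 copies

0000000000000000000001111111111111111111111111111


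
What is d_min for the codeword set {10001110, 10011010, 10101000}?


Comparing all pairs, minimum distance: 2
Can detect 1 errors, correct 0 errors

2


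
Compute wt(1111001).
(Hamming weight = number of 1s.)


Counting 1s in 1111001

5


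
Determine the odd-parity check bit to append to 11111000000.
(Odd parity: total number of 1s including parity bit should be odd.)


Number of 1s in data: 5
Parity bit: 0

0


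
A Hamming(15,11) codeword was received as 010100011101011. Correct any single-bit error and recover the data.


Syndrome = 0: no error detected

Data: 00001101011 (no errors)


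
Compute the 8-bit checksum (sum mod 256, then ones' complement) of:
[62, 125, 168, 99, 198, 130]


Sum = 782 mod 256 = 14
Complement = 241

241


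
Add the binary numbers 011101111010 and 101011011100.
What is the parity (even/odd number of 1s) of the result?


011101111010 = 1914
101011011100 = 2780
Sum = 4694 = 1001001010110
1s count = 6

even parity (6 ones in 1001001010110)


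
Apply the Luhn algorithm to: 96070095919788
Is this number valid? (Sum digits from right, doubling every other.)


Luhn sum = 77
77 mod 10 = 7

Invalid (Luhn sum mod 10 = 7)


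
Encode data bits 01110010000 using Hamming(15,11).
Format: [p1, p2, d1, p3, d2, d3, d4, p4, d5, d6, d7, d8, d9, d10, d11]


Parity bits: p1=1, p2=1, p3=1, p4=1

110111110010000


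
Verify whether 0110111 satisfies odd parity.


Number of 1s: 5

Yes, parity is correct (5 ones)


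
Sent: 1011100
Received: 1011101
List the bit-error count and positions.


XOR: 0000001

1 error(s) at position(s): 6


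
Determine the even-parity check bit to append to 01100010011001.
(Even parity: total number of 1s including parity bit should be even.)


Number of 1s in data: 6
Parity bit: 0

0


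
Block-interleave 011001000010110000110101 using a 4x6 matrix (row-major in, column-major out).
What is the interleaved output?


Matrix:
  011001
  000010
  110000
  110101
Read columns: 001110111000000101001001

001110111000000101001001


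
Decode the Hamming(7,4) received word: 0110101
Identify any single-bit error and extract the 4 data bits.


Syndrome = 3: error at position 3

Data: 0101 (corrected bit 3)


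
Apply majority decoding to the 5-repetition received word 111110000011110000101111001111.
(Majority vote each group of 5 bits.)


Groups: 11111, 00000, 11110, 00010, 11110, 01111
Majority votes: 101011

101011


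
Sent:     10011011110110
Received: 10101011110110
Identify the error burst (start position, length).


XOR: 00110000000000

Burst at position 2, length 2


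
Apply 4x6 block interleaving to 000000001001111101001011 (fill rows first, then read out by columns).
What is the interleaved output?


Matrix:
  000000
  001001
  111101
  001011
Read columns: 001000100111001000010111

001000100111001000010111


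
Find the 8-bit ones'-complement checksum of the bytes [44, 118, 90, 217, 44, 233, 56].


Sum = 802 mod 256 = 34
Complement = 221

221


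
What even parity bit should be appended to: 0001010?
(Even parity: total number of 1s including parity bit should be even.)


Number of 1s in data: 2
Parity bit: 0

0


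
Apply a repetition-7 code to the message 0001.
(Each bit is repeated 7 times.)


Each bit -> 7 copies

0000000000000000000001111111


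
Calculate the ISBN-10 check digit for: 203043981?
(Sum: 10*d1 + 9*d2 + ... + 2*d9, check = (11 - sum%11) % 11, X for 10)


Weighted sum: 145
145 mod 11 = 2

Check digit: 9


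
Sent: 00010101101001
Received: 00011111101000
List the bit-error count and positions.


XOR: 00001010000001

3 error(s) at position(s): 4, 6, 13


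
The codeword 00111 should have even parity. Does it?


Number of 1s: 3

No, parity error (3 ones)


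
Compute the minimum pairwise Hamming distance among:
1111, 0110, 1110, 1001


Comparing all pairs, minimum distance: 1
Can detect 0 errors, correct 0 errors

1


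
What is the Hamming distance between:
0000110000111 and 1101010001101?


XOR: 1101100001010
Count of 1s: 6

6


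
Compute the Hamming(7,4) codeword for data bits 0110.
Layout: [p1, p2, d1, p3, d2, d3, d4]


Parity bits: p1=1, p2=1, p3=0

1100110


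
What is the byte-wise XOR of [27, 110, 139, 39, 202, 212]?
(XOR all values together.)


XOR chain: 27 ^ 110 ^ 139 ^ 39 ^ 202 ^ 212 = 199

199


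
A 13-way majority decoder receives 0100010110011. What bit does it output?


Ones: 6 out of 13
Threshold: 7

0 (6/13 voted 1)


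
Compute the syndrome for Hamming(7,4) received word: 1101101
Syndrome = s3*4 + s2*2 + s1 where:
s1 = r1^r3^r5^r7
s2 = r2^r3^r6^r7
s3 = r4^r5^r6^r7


s1=1, s2=0, s3=1

Syndrome = 5 (error at position 5)


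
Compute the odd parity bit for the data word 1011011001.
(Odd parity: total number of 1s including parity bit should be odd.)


Number of 1s in data: 6
Parity bit: 1

1


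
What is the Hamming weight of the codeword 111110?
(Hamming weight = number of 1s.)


Counting 1s in 111110

5


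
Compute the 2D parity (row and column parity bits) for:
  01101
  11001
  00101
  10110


Row parities: 1101
Column parities: 00111

Row P: 1101, Col P: 00111, Corner: 1


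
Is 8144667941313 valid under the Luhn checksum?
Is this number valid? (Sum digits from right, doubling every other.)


Luhn sum = 61
61 mod 10 = 1

Invalid (Luhn sum mod 10 = 1)


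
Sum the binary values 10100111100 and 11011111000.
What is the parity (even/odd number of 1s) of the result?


10100111100 = 1340
11011111000 = 1784
Sum = 3124 = 110000110100
1s count = 5

odd parity (5 ones in 110000110100)


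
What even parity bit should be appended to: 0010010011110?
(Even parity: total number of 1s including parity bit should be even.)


Number of 1s in data: 6
Parity bit: 0

0


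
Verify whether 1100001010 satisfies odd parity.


Number of 1s: 4

No, parity error (4 ones)


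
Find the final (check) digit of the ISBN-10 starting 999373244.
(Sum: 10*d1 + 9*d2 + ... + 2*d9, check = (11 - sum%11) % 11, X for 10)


Weighted sum: 349
349 mod 11 = 8

Check digit: 3


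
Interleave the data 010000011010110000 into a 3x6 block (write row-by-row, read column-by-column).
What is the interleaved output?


Matrix:
  010000
  011010
  110000
Read columns: 001111010000010000

001111010000010000


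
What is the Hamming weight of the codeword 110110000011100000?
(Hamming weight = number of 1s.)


Counting 1s in 110110000011100000

7


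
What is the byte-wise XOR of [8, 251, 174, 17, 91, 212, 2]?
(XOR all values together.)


XOR chain: 8 ^ 251 ^ 174 ^ 17 ^ 91 ^ 212 ^ 2 = 193

193


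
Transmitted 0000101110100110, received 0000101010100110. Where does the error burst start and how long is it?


XOR: 0000000100000000

Burst at position 7, length 1


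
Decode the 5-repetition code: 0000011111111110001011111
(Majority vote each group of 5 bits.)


Groups: 00000, 11111, 11111, 00010, 11111
Majority votes: 01101

01101


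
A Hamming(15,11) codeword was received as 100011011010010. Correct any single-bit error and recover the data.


Syndrome = 6: error at position 6

Data: 01001010010 (corrected bit 6)


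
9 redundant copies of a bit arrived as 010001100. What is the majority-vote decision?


Ones: 3 out of 9
Threshold: 5

0 (3/9 voted 1)


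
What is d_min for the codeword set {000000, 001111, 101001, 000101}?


Comparing all pairs, minimum distance: 2
Can detect 1 errors, correct 0 errors

2


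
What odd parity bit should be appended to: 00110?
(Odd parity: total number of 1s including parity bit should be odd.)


Number of 1s in data: 2
Parity bit: 1

1


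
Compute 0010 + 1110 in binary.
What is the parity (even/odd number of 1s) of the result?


0010 = 2
1110 = 14
Sum = 16 = 10000
1s count = 1

odd parity (1 ones in 10000)


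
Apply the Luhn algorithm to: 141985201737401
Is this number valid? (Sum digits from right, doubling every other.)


Luhn sum = 49
49 mod 10 = 9

Invalid (Luhn sum mod 10 = 9)


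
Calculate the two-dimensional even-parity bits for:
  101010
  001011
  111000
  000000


Row parities: 1110
Column parities: 011001

Row P: 1110, Col P: 011001, Corner: 1


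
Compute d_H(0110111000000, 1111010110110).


XOR: 1001101110110
Count of 1s: 8

8


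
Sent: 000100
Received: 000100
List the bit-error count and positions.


XOR: 000000

0 errors (received matches sent)


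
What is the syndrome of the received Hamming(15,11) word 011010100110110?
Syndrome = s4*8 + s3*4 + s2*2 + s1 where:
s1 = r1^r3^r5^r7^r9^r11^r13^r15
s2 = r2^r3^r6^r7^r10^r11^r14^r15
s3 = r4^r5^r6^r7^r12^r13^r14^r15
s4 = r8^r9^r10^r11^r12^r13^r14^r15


s1=1, s2=0, s3=0, s4=0

Syndrome = 1 (error at position 1)


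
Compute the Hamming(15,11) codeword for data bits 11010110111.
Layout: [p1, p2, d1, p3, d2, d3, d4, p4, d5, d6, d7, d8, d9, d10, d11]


Parity bits: p1=0, p2=0, p3=1, p4=1

001110110110111


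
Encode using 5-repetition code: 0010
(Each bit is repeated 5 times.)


Each bit -> 5 copies

00000000001111100000


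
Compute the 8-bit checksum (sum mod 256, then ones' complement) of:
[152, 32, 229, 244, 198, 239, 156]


Sum = 1250 mod 256 = 226
Complement = 29

29


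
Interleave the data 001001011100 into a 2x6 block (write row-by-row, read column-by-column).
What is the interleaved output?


Matrix:
  001001
  011100
Read columns: 000111010010

000111010010


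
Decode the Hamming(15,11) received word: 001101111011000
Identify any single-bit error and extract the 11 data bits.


Syndrome = 0: no error detected

Data: 10111011000 (no errors)


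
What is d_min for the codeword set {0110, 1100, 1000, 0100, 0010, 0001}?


Comparing all pairs, minimum distance: 1
Can detect 0 errors, correct 0 errors

1


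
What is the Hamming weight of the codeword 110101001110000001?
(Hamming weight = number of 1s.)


Counting 1s in 110101001110000001

8


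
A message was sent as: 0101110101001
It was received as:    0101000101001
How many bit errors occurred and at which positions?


XOR: 0000110000000

2 error(s) at position(s): 4, 5


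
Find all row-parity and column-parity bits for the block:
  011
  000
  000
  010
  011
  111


Row parities: 000101
Column parities: 101

Row P: 000101, Col P: 101, Corner: 0


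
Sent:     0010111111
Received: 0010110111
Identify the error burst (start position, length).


XOR: 0000001000

Burst at position 6, length 1


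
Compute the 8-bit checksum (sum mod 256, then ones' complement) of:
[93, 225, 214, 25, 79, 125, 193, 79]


Sum = 1033 mod 256 = 9
Complement = 246

246


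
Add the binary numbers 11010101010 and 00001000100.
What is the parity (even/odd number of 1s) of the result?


11010101010 = 1706
00001000100 = 68
Sum = 1774 = 11011101110
1s count = 8

even parity (8 ones in 11011101110)


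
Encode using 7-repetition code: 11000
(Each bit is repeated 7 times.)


Each bit -> 7 copies

11111111111111000000000000000000000


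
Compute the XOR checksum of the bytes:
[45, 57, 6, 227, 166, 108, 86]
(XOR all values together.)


XOR chain: 45 ^ 57 ^ 6 ^ 227 ^ 166 ^ 108 ^ 86 = 109

109
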